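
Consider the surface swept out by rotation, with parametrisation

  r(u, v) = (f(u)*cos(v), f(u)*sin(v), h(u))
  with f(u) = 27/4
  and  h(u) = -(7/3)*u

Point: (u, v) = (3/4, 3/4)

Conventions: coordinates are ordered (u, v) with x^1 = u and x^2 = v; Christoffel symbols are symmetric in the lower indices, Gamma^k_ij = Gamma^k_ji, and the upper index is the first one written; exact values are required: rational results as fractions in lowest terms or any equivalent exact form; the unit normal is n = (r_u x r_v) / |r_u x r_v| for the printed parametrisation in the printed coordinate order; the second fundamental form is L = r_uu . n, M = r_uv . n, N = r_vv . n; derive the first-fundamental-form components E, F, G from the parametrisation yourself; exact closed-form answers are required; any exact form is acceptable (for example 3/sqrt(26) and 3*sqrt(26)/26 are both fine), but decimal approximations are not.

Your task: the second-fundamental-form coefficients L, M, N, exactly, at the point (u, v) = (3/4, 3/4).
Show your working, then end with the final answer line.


f = 27/4, f' = 0, f'' = 0, h' = -7/3, h'' = 0
E = 49/9, F = 0, G = 729/16; answer radicand W^2 = 49/9
unnormalised second-form numerators: l = 0, m = 0, n = -63/4; L = l/sqrt(49/9), and similarly M = m/sqrt(W^2), N = n/sqrt(W^2)

Answer: L = 0, M = 0, N = -27/4


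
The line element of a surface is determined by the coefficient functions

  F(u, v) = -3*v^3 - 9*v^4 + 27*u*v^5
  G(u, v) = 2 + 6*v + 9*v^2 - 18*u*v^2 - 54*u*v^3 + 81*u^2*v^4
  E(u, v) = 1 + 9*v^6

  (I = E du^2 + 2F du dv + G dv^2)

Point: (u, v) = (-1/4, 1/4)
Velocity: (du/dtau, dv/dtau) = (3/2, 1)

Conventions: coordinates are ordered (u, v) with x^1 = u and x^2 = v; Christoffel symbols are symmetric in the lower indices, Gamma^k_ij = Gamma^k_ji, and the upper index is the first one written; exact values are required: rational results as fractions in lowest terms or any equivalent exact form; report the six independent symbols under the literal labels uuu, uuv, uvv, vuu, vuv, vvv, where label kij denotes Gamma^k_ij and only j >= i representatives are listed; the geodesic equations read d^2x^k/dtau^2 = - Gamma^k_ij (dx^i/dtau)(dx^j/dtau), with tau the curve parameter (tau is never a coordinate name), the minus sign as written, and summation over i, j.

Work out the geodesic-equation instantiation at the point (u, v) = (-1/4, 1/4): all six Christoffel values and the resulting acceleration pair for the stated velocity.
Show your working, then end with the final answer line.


E = 4105/4096, F = -363/4096, G = 18737/4096 at the point
E_u = 0, E_v = 27/512, F_u = 27/1024, F_v = -1287/1024, G_u = -1089/512, G_v = 3993/256
EG - F^2 = 9373/2048;  g^inv = (2048/9373) * [[18737/4096, 363/4096], [363/4096, 4105/4096]]
first-kind symbols [ij,l] = (1/2)(d_i g_jl + d_j g_il - d_l g_ij): [uu,u] = E_u/2 = 0, [uu,v] = F_u - E_v/2 = 0, [uv,u] = E_v/2 = 27/1024, [uv,v] = G_u/2 = -1089/1024, [vv,u] = F_v - G_u/2 = -99/512, [vv,v] = G_v/2 = 3993/512
Gamma^u_ij = (G*[ij,u] - F*[ij,v])/(EG - F^2), Gamma^v_ij = (E*[ij,v] - F*[ij,u])/(EG - F^2)
Gamma_uuu = 0, Gamma_uuv = 54/9373, Gamma_uvv = -396/9373, Gamma_vuu = 0, Gamma_vuv = -2178/9373, Gamma_vvv = 15972/9373
d^2u/dtau^2 = -(Gamma_uuu*(3/2)^2 + 2*Gamma_uuv*(3/2)*(1) + Gamma_uvv*(1)^2) = 18/721
d^2v/dtau^2 = -(Gamma_vuu*(3/2)^2 + 2*Gamma_vuv*(3/2)*(1) + Gamma_vvv*(1)^2) = -726/721

Answer: Gamma_uuu = 0, Gamma_uuv = 54/9373, Gamma_uvv = -396/9373, Gamma_vuu = 0, Gamma_vuv = -2178/9373, Gamma_vvv = 15972/9373; accelerations (d^2u/dtau^2, d^2v/dtau^2) = (18/721, -726/721)


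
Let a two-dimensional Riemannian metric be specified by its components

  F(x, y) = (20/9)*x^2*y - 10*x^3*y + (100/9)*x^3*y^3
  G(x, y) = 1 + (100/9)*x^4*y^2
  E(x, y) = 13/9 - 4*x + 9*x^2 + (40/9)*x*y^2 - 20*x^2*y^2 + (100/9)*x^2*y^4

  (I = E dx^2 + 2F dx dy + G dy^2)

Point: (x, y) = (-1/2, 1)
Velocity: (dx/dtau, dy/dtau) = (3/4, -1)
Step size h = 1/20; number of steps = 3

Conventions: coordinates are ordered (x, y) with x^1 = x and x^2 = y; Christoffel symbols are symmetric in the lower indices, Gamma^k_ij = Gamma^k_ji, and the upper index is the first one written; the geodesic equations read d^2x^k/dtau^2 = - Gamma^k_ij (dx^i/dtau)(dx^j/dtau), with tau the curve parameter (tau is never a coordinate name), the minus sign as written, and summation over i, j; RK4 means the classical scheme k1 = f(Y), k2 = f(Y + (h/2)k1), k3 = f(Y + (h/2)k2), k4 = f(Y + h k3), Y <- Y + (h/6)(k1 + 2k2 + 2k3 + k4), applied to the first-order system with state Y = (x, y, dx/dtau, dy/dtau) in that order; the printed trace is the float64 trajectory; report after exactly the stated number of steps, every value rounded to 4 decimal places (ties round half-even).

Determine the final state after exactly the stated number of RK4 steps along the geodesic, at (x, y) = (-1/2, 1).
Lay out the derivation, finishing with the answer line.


f(Y) = (dx/dtau, dy/dtau, -Gamma^x_ij Y'^i Y'^j, -Gamma^y_ij Y'^i Y'^j) with the Gammas evaluated at the stage position; h = 0.050000; intermediate values shown to 6 dp
step 0: x = -0.5000, y = 1.0000, dx/dtau = 0.7500, dy/dtau = -1.0000
step 1:
  k1: at (x, y) = (-0.500000, 1.000000), (dx/dtau, dy/dtau) = (0.750000, -1.000000); Gamma_xxx = 0.085714, Gamma_xxy = -0.857143, Gamma_xyy = 0.214286, Gamma_yxx = 0.142857, Gamma_yxy = -1.428571, Gamma_yyy = 0.357143; k1 = (0.750000, -1.000000, -1.548214, -2.580357)
  k2: at (x, y) = (-0.481250, 0.975000), (dx/dtau, dy/dtau) = (0.711295, -1.064509); Gamma_xxx = 0.051744, Gamma_xxy = -0.959177, Gamma_xyy = 0.236720, Gamma_yxx = 0.066526, Gamma_yxy = -1.233188, Gamma_yyy = 0.304345; k2 = (0.711295, -1.064509, -1.746963, -2.246025)
  k3: at (x, y) = (-0.482218, 0.973387), (dx/dtau, dy/dtau) = (0.706326, -1.056151); Gamma_xxx = 0.048722, Gamma_xxy = -0.963273, Gamma_xyy = 0.238604, Gamma_yxx = 0.062269, Gamma_yxy = -1.231106, Gamma_yyy = 0.304946; k3 = (0.706326, -1.056151, -1.727636, -2.207996)
  k4: at (x, y) = (-0.464684, 0.947192), (dx/dtau, dy/dtau) = (0.663618, -1.110400); Gamma_xxx = -0.003301, Gamma_xxy = -1.028170, Gamma_xyy = 0.252205, Gamma_yxx = -0.003354, Gamma_yxy = -1.044588, Gamma_yyy = 0.256233; k4 = (0.663618, -1.110400, -1.824790, -1.853930)
  Y <- Y + (h/6)(k1 + 2k2 + 2k3 + k4): x = -0.4646, y = 0.9471, dx/dtau = 0.6640, dy/dtau = -1.1112
step 2:
  k1: at (x, y) = (-0.464593, 0.947069), (dx/dtau, dy/dtau) = (0.663982, -1.111186); Gamma_xxx = -0.003576, Gamma_xxy = -1.028388, Gamma_xyy = 0.252242, Gamma_yxx = -0.003630, Gamma_yxy = -1.043703, Gamma_yyy = 0.255999; k1 = (0.663982, -1.111186, -1.827379, -1.854594)
  k2: at (x, y) = (-0.447993, 0.919289), (dx/dtau, dy/dtau) = (0.618297, -1.157551); Gamma_xxx = -0.070677, Gamma_xxy = -1.060238, Gamma_xyy = 0.258340, Gamma_yxx = -0.058059, Gamma_yxy = -0.870949, Gamma_yyy = 0.212218; k2 = (0.618297, -1.157551, -1.836784, -1.508855)
  k3: at (x, y) = (-0.449135, 0.918130), (dx/dtau, dy/dtau) = (0.618062, -1.148907); Gamma_xxx = -0.073448, Gamma_xxy = -1.062031, Gamma_xyy = 0.259765, Gamma_yxx = -0.060293, Gamma_yxy = -0.871814, Gamma_yyy = 0.213239; k3 = (0.618062, -1.148907, -1.823118, -1.496585)
  k4: at (x, y) = (-0.433690, 0.889624), (dx/dtau, dy/dtau) = (0.572826, -1.186015); Gamma_xxx = -0.149825, Gamma_xxy = -1.064854, Gamma_xyy = 0.259557, Gamma_yxx = -0.101461, Gamma_yxy = -0.721119, Gamma_yyy = 0.175772; k4 = (0.572826, -1.186015, -1.762820, -1.193782)
  Y <- Y + (h/6)(k1 + 2k2 + 2k3 + k4): x = -0.4337, y = 0.8895, dx/dtau = 0.5731, dy/dtau = -1.1867
step 3:
  k1: at (x, y) = (-0.433680, 0.889485), (dx/dtau, dy/dtau) = (0.573065, -1.186680); Gamma_xxx = -0.150196, Gamma_xxy = -1.064876, Gamma_xyy = 0.259597, Gamma_yxx = -0.101649, Gamma_yxy = -0.720680, Gamma_yyy = 0.175689; k1 = (0.573065, -1.186680, -1.764569, -1.194214)
  k2: at (x, y) = (-0.419354, 0.859818), (dx/dtau, dy/dtau) = (0.528951, -1.216535); Gamma_xxx = -0.233094, Gamma_xxy = -1.045914, Gamma_xyy = 0.255059, Gamma_yxx = -0.131809, Gamma_yxy = -0.591437, Gamma_yyy = 0.144229; k2 = (0.528951, -1.216535, -1.658324, -0.937738)
  k3: at (x, y) = (-0.420456, 0.859071), (dx/dtau, dy/dtau) = (0.531607, -1.210123); Gamma_xxx = -0.234840, Gamma_xxy = -1.047239, Gamma_xyy = 0.256276, Gamma_yxx = -0.133023, Gamma_yxy = -0.593198, Gamma_yyy = 0.145165; k3 = (0.531607, -1.210123, -1.656321, -0.938207)
  k4: at (x, y) = (-0.407100, 0.828979), (dx/dtau, dy/dtau) = (0.490249, -1.233590); Gamma_xxx = -0.319283, Gamma_xxy = -1.012721, Gamma_xyy = 0.248666, Gamma_yxx = -0.153039, Gamma_yxy = -0.485417, Gamma_yyy = 0.119191; k4 = (0.490249, -1.233590, -1.526587, -0.731724)
  Y <- Y + (h/6)(k1 + 2k2 + 2k3 + k4): x = -0.4071, y = 0.8289, dx/dtau = 0.4904, dy/dtau = -1.2340

Answer: x = -0.4071, y = 0.8289, dx/dtau = 0.4904, dy/dtau = -1.2340


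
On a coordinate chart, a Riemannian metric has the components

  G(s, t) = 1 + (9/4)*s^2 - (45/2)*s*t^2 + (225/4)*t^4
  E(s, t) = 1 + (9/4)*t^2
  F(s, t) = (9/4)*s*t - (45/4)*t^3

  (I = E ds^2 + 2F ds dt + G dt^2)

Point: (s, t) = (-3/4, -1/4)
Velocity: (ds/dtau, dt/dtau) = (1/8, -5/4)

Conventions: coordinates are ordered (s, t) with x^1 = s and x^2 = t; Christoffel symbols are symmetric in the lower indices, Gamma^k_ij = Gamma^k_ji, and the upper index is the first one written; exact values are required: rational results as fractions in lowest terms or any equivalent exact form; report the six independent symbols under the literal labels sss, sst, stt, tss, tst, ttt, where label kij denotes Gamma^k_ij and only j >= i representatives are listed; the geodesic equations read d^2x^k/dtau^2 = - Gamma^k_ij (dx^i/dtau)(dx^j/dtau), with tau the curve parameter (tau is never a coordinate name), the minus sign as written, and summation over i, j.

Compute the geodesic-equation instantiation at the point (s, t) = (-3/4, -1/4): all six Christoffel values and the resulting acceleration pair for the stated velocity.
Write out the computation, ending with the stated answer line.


E = 73/64, F = 153/256, G = 3625/1024 at the point
E_s = 0, E_t = -9/8, F_s = -9/16, F_t = -243/64, G_s = -153/32, G_t = -765/64
EG - F^2 = 3769/1024;  g^inv = (1024/3769) * [[3625/1024, -153/256], [-153/256, 73/64]]
first-kind symbols [ij,l] = (1/2)(d_i g_jl + d_j g_il - d_l g_ij): [ss,s] = E_s/2 = 0, [ss,t] = F_s - E_t/2 = 0, [st,s] = E_t/2 = -9/16, [st,t] = G_s/2 = -153/64, [tt,s] = F_t - G_s/2 = -45/32, [tt,t] = G_t/2 = -765/128
Gamma^s_ij = (G*[ij,s] - F*[ij,t])/(EG - F^2), Gamma^t_ij = (E*[ij,t] - F*[ij,s])/(EG - F^2)
Gamma_sss = 0, Gamma_sst = -576/3769, Gamma_stt = -1440/3769, Gamma_tss = 0, Gamma_tst = -2448/3769, Gamma_ttt = -6120/3769
d^2s/dtau^2 = -(Gamma_sss*(1/8)^2 + 2*Gamma_sst*(1/8)*(-5/4) + Gamma_stt*(-5/4)^2) = 2070/3769
d^2t/dtau^2 = -(Gamma_tss*(1/8)^2 + 2*Gamma_tst*(1/8)*(-5/4) + Gamma_ttt*(-5/4)^2) = 17595/7538

Answer: Gamma_sss = 0, Gamma_sst = -576/3769, Gamma_stt = -1440/3769, Gamma_tss = 0, Gamma_tst = -2448/3769, Gamma_ttt = -6120/3769; accelerations (d^2s/dtau^2, d^2t/dtau^2) = (2070/3769, 17595/7538)


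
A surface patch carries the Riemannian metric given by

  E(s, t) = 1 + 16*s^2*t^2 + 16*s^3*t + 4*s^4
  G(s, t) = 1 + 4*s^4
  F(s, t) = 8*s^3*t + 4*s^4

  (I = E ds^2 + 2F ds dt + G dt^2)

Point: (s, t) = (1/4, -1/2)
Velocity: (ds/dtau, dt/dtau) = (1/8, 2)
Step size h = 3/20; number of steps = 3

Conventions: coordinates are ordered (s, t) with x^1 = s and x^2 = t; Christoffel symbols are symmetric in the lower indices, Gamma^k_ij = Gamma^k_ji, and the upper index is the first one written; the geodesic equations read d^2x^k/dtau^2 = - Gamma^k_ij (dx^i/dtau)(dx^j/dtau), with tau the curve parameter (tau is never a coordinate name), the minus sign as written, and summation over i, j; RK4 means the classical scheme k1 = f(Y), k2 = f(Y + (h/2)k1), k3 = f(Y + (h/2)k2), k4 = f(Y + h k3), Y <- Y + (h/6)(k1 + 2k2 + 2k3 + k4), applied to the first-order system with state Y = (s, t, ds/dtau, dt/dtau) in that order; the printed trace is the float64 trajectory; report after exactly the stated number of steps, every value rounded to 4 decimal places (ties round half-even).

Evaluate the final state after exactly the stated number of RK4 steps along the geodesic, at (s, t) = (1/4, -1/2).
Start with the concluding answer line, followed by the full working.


Answer: s = 0.3088, t = 0.3919, ds/dtau = 0.1005, dt/dtau = 1.9625

f(Y) = (ds/dtau, dt/dtau, -Gamma^s_ij Y'^i Y'^j, -Gamma^t_ij Y'^i Y'^j) with the Gammas evaluated at the stage position; h = 0.150000; intermediate values shown to 6 dp
step 0: s = 0.2500, t = -0.5000, ds/dtau = 0.1250, dt/dtau = 2.0000
step 1:
  k1: at (s, t) = (0.250000, -0.500000), (ds/dtau, dt/dtau) = (0.125000, 2.000000); Gamma_sss = 0.324324, Gamma_sst = -0.324324, Gamma_stt = 0.000000, Gamma_tss = -0.108108, Gamma_tst = 0.108108, Gamma_ttt = 0.000000; k1 = (0.125000, 2.000000, 0.157095, -0.052365)
  k2: at (s, t) = (0.259375, -0.350000), (ds/dtau, dt/dtau) = (0.136782, 1.996073); Gamma_sss = 0.077412, Gamma_sst = -0.221559, Gamma_stt = 0.000000, Gamma_tss = -0.045569, Gamma_tst = 0.130421, Gamma_ttt = 0.000000; k2 = (0.136782, 1.996073, 0.119535, -0.070365)
  k3: at (s, t) = (0.260259, -0.350295), (ds/dtau, dt/dtau) = (0.133965, 1.994723); Gamma_sss = 0.077081, Gamma_sst = -0.222811, Gamma_stt = 0.000000, Gamma_tss = -0.045559, Gamma_tst = 0.131693, Gamma_ttt = 0.000000; k3 = (0.133965, 1.994723, 0.117697, -0.069565)
  k4: at (s, t) = (0.270095, -0.200792), (ds/dtau, dt/dtau) = (0.142655, 1.989565); Gamma_sss = -0.019185, Gamma_sst = -0.074769, Gamma_stt = 0.000000, Gamma_tss = 0.039408, Gamma_tst = 0.153586, Gamma_ttt = 0.000000; k4 = (0.142655, 1.989565, 0.042832, -0.087983)
  Y <- Y + (h/6)(k1 + 2k2 + 2k3 + k4): s = 0.2702, t = -0.2007, ds/dtau = 0.1419, dt/dtau = 1.9895
step 2:
  k1: at (s, t) = (0.270229, -0.200721), (ds/dtau, dt/dtau) = (0.141860, 1.989495); Gamma_sss = -0.019210, Gamma_sst = -0.074685, Gamma_stt = 0.000000, Gamma_tss = 0.039563, Gamma_tst = 0.153810, Gamma_ttt = 0.000000; k1 = (0.141860, 1.989495, 0.042543, -0.087616)
  k2: at (s, t) = (0.280868, -0.051509), (ds/dtau, dt/dtau) = (0.145051, 1.982924); Gamma_sss = 0.088568, Gamma_sst = 0.108458, Gamma_stt = 0.000000, Gamma_tss = 0.139870, Gamma_tst = 0.171281, Gamma_ttt = 0.000000; k2 = (0.145051, 1.982924, -0.064254, -0.101472)
  k3: at (s, t) = (0.281108, -0.052002), (ds/dtau, dt/dtau) = (0.137041, 1.981884); Gamma_sss = 0.088172, Gamma_sst = 0.108185, Gamma_stt = 0.000000, Gamma_tss = 0.139951, Gamma_tst = 0.171717, Gamma_ttt = 0.000000; k3 = (0.137041, 1.981884, -0.060422, -0.095904)
  k4: at (s, t) = (0.290785, 0.096562), (ds/dtau, dt/dtau) = (0.132796, 1.975109); Gamma_sss = 0.393607, Gamma_sst = 0.295485, Gamma_stt = 0.000000, Gamma_tss = 0.236522, Gamma_tst = 0.177560, Gamma_ttt = 0.000000; k4 = (0.132796, 1.975109, -0.161945, -0.097314)
  Y <- Y + (h/6)(k1 + 2k2 + 2k3 + k4): s = 0.2912, t = 0.0966, ds/dtau = 0.1326, dt/dtau = 1.9750
step 3:
  k1: at (s, t) = (0.291200, 0.096634), (ds/dtau, dt/dtau) = (0.132641, 1.975003); Gamma_sss = 0.394917, Gamma_sst = 0.296518, Gamma_stt = 0.000000, Gamma_tss = 0.237373, Gamma_tst = 0.178228, Gamma_ttt = 0.000000; k1 = (0.132641, 1.975003, -0.162304, -0.097556)
  k2: at (s, t) = (0.301148, 0.244760), (ds/dtau, dt/dtau) = (0.120468, 1.967686); Gamma_sss = 0.825510, Gamma_sst = 0.455389, Gamma_stt = 0.000000, Gamma_tss = 0.314419, Gamma_tst = 0.173448, Gamma_ttt = 0.000000; k2 = (0.120468, 1.967686, -0.227874, -0.086792)
  k3: at (s, t) = (0.300235, 0.244211), (ds/dtau, dt/dtau) = (0.115550, 1.968493); Gamma_sss = 0.820615, Gamma_sst = 0.452529, Gamma_stt = 0.000000, Gamma_tss = 0.312401, Gamma_tst = 0.172274, Gamma_ttt = 0.000000; k3 = (0.115550, 1.968493, -0.216821, -0.082542)
  k4: at (s, t) = (0.308532, 0.391908), (ds/dtau, dt/dtau) = (0.100118, 1.962621); Gamma_sss = 1.266967, Gamma_sst = 0.558078, Gamma_stt = 0.000000, Gamma_tss = 0.357853, Gamma_tst = 0.157628, Gamma_ttt = 0.000000; k4 = (0.100118, 1.962621, -0.232016, -0.065533)
  Y <- Y + (h/6)(k1 + 2k2 + 2k3 + k4): s = 0.3088, t = 0.3919, ds/dtau = 0.1005, dt/dtau = 1.9625


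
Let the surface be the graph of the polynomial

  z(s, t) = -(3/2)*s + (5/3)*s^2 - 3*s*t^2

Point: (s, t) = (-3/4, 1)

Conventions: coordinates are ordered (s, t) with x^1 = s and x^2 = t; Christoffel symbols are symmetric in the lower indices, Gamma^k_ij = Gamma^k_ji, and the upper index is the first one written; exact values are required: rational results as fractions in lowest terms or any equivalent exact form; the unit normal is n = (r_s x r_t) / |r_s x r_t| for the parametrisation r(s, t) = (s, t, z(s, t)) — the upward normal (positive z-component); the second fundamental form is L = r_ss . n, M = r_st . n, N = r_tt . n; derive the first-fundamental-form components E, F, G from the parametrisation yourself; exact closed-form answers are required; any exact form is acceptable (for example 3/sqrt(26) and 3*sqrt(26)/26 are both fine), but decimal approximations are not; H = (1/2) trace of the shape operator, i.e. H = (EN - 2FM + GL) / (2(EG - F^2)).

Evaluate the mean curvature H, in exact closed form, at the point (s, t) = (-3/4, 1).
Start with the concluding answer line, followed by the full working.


Answer: H = -986*sqrt(281)/236883

z_s = -7, z_t = 9/2, z_ss = 10/3, z_st = -6, z_tt = 9/2
E = 50, F = -63/2, G = 85/4; answer radicand W^2 = 281/4
unnormalised second-form numerators: l = 10/3, m = -6, n = 9/2; L = l/sqrt(281/4), and similarly M = m/sqrt(W^2), N = n/sqrt(W^2)
H = (E*n - 2*F*m + G*l) / (2*(EG - F^2)*sqrt(W^2)); E*n - 2*F*m + G*l = -493/6, EG - F^2 = 281/4, so H = (-493/843)/sqrt(281/4)


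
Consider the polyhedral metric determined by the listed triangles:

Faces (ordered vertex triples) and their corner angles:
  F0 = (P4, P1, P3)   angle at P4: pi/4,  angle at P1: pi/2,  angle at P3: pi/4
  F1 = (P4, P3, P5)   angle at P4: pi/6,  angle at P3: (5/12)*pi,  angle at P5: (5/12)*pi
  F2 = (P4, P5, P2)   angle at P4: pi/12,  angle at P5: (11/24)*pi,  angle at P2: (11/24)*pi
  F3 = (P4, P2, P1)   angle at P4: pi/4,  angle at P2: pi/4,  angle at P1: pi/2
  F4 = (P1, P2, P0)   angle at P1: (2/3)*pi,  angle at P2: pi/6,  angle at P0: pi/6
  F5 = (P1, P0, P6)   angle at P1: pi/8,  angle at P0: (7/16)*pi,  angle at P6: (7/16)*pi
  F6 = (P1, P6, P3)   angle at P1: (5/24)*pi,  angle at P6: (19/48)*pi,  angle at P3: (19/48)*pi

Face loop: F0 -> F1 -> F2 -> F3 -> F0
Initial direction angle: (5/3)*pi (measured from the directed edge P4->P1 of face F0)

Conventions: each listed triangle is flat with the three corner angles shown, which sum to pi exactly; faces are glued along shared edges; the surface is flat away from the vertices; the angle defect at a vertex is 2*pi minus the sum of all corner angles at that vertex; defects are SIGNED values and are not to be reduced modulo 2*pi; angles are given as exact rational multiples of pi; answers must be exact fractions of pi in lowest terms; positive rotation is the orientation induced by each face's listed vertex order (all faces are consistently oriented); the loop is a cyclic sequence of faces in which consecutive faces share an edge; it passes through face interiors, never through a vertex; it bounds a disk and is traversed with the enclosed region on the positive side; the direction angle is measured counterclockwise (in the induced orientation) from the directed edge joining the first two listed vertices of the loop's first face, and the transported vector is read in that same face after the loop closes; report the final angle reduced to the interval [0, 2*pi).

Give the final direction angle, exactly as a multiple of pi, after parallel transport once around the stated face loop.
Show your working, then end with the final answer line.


enclosed vertex P4: corner angles sum to (3/4)*pi, defect = 2*pi - (3/4)*pi = (5/4)*pi
transport around the loop rotates by the sum of enclosed defects; add to the initial angle mod 2*pi
final angle = (5/3)*pi + (5/4)*pi = (11/12)*pi (mod 2*pi)

Answer: final direction angle = (11/12)*pi


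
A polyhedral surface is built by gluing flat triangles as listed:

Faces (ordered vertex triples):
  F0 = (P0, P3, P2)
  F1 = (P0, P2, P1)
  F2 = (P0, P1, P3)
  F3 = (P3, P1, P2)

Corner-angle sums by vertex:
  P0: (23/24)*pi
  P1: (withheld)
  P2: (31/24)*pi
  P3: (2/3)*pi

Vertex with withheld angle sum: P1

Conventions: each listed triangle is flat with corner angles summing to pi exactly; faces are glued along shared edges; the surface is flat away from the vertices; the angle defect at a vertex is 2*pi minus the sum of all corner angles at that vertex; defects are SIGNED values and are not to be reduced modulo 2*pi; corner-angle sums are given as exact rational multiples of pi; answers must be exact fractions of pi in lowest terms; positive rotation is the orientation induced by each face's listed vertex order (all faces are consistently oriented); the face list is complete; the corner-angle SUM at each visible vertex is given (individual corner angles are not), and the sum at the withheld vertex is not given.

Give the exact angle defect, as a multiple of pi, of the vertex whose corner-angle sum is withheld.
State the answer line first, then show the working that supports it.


Answer: defect(P1) = (11/12)*pi

V = 4, E = 6, F = 4; chi = V - E + F = 2
Gauss-Bonnet: total defect = 2*pi*chi = 4*pi; visible defects sum to (37/12)*pi


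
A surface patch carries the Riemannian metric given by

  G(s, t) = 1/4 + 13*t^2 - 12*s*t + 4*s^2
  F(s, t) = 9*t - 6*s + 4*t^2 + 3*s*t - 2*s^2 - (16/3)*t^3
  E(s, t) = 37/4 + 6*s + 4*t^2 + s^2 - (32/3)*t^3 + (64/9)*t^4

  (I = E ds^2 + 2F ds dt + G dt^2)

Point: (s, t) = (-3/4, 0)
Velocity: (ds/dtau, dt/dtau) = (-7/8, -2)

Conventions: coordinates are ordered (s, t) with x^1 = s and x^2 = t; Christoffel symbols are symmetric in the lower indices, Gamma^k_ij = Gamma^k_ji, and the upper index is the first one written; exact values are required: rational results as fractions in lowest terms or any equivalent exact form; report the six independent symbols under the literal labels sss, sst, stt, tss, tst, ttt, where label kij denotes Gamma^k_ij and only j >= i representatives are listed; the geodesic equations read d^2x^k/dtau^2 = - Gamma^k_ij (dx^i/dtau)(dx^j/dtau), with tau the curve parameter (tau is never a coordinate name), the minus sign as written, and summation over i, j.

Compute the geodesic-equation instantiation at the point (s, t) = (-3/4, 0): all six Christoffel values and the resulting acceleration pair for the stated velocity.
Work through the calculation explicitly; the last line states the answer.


E = 85/16, F = 27/8, G = 5/2 at the point
E_s = 9/2, E_t = 0, F_s = -3, F_t = 27/4, G_s = -6, G_t = 9
EG - F^2 = 121/64;  g^inv = (64/121) * [[5/2, -27/8], [-27/8, 85/16]]
first-kind symbols [ij,l] = (1/2)(d_i g_jl + d_j g_il - d_l g_ij): [ss,s] = E_s/2 = 9/4, [ss,t] = F_s - E_t/2 = -3, [st,s] = E_t/2 = 0, [st,t] = G_s/2 = -3, [tt,s] = F_t - G_s/2 = 39/4, [tt,t] = G_t/2 = 9/2
Gamma^s_ij = (G*[ij,s] - F*[ij,t])/(EG - F^2), Gamma^t_ij = (E*[ij,t] - F*[ij,s])/(EG - F^2)
Gamma_sss = 1008/121, Gamma_sst = 648/121, Gamma_stt = 588/121, Gamma_tss = -1506/121, Gamma_tst = -1020/121, Gamma_ttt = -576/121
d^2s/dtau^2 = -(Gamma_sss*(-7/8)^2 + 2*Gamma_sst*(-7/8)*(-2) + Gamma_stt*(-2)^2) = -21567/484
d^2t/dtau^2 = -(Gamma_tss*(-7/8)^2 + 2*Gamma_tst*(-7/8)*(-2) + Gamma_ttt*(-2)^2) = 224865/3872

Answer: Gamma_sss = 1008/121, Gamma_sst = 648/121, Gamma_stt = 588/121, Gamma_tss = -1506/121, Gamma_tst = -1020/121, Gamma_ttt = -576/121; accelerations (d^2s/dtau^2, d^2t/dtau^2) = (-21567/484, 224865/3872)


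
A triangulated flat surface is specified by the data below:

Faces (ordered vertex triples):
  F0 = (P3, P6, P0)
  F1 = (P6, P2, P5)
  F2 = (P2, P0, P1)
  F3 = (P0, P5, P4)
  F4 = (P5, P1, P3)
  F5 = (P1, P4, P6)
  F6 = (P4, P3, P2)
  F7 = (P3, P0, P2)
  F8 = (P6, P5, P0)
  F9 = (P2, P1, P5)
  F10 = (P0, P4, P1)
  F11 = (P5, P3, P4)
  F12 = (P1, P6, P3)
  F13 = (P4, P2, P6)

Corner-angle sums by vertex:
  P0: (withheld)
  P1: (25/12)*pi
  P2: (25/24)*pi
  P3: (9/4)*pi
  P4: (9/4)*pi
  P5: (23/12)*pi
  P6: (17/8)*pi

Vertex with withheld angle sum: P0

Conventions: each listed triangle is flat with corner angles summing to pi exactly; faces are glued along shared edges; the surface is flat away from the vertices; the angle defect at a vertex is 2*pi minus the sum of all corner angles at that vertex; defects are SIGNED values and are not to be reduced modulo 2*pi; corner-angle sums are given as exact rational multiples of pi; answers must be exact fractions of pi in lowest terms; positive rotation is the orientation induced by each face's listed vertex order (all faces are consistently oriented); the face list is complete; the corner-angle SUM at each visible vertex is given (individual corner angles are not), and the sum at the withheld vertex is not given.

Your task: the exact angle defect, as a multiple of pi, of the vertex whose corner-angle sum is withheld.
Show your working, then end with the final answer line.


V = 7, E = 21, F = 14; chi = V - E + F = 0
Gauss-Bonnet: total defect = 2*pi*chi = 0; visible defects sum to pi/3

Answer: defect(P0) = -pi/3


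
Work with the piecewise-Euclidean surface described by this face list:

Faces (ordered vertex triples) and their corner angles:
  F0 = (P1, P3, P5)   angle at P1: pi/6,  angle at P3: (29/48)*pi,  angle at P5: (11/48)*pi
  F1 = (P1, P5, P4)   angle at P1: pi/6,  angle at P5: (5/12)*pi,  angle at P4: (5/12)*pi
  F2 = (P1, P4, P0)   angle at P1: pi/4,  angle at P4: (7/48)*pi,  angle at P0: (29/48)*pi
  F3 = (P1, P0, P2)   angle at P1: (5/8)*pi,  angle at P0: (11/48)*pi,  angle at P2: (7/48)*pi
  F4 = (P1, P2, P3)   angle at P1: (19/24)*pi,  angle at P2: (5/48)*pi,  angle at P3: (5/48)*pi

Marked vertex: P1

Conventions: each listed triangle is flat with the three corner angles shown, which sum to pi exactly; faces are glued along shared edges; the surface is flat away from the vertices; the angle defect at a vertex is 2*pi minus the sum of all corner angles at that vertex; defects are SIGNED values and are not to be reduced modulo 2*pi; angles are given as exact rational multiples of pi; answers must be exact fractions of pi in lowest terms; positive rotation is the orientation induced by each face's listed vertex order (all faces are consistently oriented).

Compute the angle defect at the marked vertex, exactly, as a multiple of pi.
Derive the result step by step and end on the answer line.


Sum of corner angles at P1: 2*pi
defect = 2*pi - 2*pi

Answer: defect(P1) = 0


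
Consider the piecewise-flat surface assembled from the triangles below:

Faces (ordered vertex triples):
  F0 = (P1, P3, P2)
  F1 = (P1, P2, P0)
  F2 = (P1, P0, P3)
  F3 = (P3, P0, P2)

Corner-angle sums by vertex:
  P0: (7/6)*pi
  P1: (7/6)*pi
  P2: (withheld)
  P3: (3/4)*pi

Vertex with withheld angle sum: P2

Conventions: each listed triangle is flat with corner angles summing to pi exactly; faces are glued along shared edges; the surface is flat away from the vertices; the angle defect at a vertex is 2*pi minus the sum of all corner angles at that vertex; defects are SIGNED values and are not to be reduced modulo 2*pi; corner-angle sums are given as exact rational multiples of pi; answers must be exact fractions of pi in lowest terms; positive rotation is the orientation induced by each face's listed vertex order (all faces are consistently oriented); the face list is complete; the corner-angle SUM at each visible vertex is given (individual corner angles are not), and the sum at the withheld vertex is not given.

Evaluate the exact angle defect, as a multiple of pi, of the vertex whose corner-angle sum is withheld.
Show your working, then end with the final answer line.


V = 4, E = 6, F = 4; chi = V - E + F = 2
Gauss-Bonnet: total defect = 2*pi*chi = 4*pi; visible defects sum to (35/12)*pi

Answer: defect(P2) = (13/12)*pi


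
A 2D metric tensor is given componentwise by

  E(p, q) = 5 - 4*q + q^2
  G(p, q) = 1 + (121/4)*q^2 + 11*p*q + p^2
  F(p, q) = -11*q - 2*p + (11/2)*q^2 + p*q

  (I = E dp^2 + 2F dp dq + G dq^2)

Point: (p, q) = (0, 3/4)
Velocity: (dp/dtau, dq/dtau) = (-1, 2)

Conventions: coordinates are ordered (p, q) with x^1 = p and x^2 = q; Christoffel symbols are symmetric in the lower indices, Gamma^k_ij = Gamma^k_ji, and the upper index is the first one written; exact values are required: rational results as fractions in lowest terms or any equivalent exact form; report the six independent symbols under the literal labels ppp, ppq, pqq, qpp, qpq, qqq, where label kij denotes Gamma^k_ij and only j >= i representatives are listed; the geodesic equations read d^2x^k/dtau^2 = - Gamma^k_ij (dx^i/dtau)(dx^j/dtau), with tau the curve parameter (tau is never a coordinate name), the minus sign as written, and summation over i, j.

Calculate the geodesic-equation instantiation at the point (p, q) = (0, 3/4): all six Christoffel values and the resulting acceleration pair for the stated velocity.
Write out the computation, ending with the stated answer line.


E = 41/16, F = -165/32, G = 1153/64 at the point
E_p = 0, E_q = -5/2, F_p = -5/4, F_q = -11/4, G_p = 33/4, G_q = 363/8
EG - F^2 = 1253/64;  g^inv = (64/1253) * [[1153/64, 165/32], [165/32, 41/16]]
first-kind symbols [ij,l] = (1/2)(d_i g_jl + d_j g_il - d_l g_ij): [pp,p] = E_p/2 = 0, [pp,q] = F_p - E_q/2 = 0, [pq,p] = E_q/2 = -5/4, [pq,q] = G_p/2 = 33/8, [qq,p] = F_q - G_p/2 = -55/8, [qq,q] = G_q/2 = 363/16
Gamma^p_ij = (G*[ij,p] - F*[ij,q])/(EG - F^2), Gamma^q_ij = (E*[ij,q] - F*[ij,p])/(EG - F^2)
Gamma_ppp = 0, Gamma_ppq = -80/1253, Gamma_pqq = -440/1253, Gamma_qpp = 0, Gamma_qpq = 264/1253, Gamma_qqq = 1452/1253
d^2p/dtau^2 = -(Gamma_ppp*(-1)^2 + 2*Gamma_ppq*(-1)*(2) + Gamma_pqq*(2)^2) = 1440/1253
d^2q/dtau^2 = -(Gamma_qpp*(-1)^2 + 2*Gamma_qpq*(-1)*(2) + Gamma_qqq*(2)^2) = -4752/1253

Answer: Gamma_ppp = 0, Gamma_ppq = -80/1253, Gamma_pqq = -440/1253, Gamma_qpp = 0, Gamma_qpq = 264/1253, Gamma_qqq = 1452/1253; accelerations (d^2p/dtau^2, d^2q/dtau^2) = (1440/1253, -4752/1253)


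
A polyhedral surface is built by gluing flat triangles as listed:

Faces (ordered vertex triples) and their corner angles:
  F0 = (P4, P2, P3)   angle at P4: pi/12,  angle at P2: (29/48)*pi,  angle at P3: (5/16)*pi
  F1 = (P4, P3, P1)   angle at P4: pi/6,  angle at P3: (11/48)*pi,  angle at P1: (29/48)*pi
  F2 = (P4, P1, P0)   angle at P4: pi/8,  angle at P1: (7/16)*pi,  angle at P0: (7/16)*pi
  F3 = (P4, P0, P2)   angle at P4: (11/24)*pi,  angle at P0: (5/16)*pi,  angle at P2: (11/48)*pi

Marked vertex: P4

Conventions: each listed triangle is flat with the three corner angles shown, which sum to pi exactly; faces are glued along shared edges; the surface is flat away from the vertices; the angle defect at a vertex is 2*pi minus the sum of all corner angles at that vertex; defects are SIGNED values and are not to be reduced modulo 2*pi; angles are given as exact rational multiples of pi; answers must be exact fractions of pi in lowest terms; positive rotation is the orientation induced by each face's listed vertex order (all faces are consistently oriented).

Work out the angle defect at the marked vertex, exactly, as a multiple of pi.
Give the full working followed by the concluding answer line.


Sum of corner angles at P4: (5/6)*pi
defect = 2*pi - (5/6)*pi

Answer: defect(P4) = (7/6)*pi


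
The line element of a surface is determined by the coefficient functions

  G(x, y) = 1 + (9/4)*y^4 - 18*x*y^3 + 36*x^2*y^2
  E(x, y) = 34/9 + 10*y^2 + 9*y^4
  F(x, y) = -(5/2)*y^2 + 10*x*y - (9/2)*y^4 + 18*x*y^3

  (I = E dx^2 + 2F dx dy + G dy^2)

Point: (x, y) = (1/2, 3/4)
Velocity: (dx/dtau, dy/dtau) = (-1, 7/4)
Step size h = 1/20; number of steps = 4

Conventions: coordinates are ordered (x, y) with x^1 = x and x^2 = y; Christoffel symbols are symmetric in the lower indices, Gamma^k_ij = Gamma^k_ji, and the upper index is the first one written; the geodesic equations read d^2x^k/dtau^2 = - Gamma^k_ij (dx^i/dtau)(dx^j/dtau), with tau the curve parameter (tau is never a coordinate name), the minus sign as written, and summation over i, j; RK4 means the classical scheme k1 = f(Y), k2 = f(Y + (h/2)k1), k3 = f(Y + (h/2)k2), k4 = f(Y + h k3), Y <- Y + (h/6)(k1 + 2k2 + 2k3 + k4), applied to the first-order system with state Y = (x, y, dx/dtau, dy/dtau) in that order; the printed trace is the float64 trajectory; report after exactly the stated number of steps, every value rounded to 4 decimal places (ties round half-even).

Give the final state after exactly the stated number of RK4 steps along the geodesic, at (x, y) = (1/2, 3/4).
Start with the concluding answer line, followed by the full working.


Answer: x = 0.3636, y = 1.1193, dx/dtau = -0.3890, dy/dtau = 1.9050

f(Y) = (dx/dtau, dy/dtau, -Gamma^x_ij Y'^i Y'^j, -Gamma^y_ij Y'^i Y'^j) with the Gammas evaluated at the stage position; h = 0.050000; intermediate values shown to 6 dp
step 0: x = 0.5000, y = 0.7500, dx/dtau = -1.0000, dy/dtau = 1.7500
step 1:
  k1: at (x, y) = (0.500000, 0.750000), (dx/dtau, dy/dtau) = (-1.000000, 1.750000); Gamma_xxx = 0.000000, Gamma_xxy = 1.060850, Gamma_xyy = 0.176808, Gamma_yxx = 0.000000, Gamma_yxy = 0.444766, Gamma_yyy = 0.074128; k1 = (-1.000000, 1.750000, 3.171500, 1.329666)
  k2: at (x, y) = (0.475000, 0.793750), (dx/dtau, dy/dtau) = (-0.920712, 1.783242); Gamma_xxx = 0.000000, Gamma_xxy = 1.100981, Gamma_xyy = 0.108364, Gamma_yxx = 0.000000, Gamma_yxy = 0.407709, Gamma_yyy = 0.040129; k2 = (-0.920712, 1.783242, 3.270704, 1.211189)
  k3: at (x, y) = (0.476982, 0.794581), (dx/dtau, dy/dtau) = (-0.918232, 1.780280); Gamma_xxx = 0.000000, Gamma_xxy = 1.099487, Gamma_xyy = 0.110272, Gamma_yxx = 0.000000, Gamma_yxy = 0.409741, Gamma_yyy = 0.041095; k3 = (-0.918232, 1.780280, 3.245192, 1.209372)
  k4: at (x, y) = (0.454088, 0.839014), (dx/dtau, dy/dtau) = (-0.837740, 1.810469); Gamma_xxx = 0.000000, Gamma_xxy = 1.132896, Gamma_xyy = 0.046694, Gamma_yxx = 0.000000, Gamma_yxy = 0.368788, Gamma_yyy = 0.015200; k4 = (-0.837740, 1.810469, 3.283478, 1.068860)
  Y <- Y + (h/6)(k1 + 2k2 + 2k3 + k4): x = 0.4540, y = 0.8391, dx/dtau = -0.8376, dy/dtau = 1.8103
step 2:
  k1: at (x, y) = (0.454036, 0.839063), (dx/dtau, dy/dtau) = (-0.837610, 1.810330); Gamma_xxx = 0.000000, Gamma_xxy = 1.132952, Gamma_xyy = 0.046591, Gamma_yxx = 0.000000, Gamma_yxy = 0.368707, Gamma_yyy = 0.015162; k1 = (-0.837610, 1.810330, 3.283214, 1.068486)
  k2: at (x, y) = (0.433096, 0.884321), (dx/dtau, dy/dtau) = (-0.755530, 1.837043); Gamma_xxx = 0.000000, Gamma_xxy = 1.159179, Gamma_xyy = -0.011882, Gamma_yxx = 0.000000, Gamma_yxy = 0.324967, Gamma_yyy = -0.003331; k2 = (-0.755530, 1.837043, 3.257841, 0.913311)
  k3: at (x, y) = (0.435148, 0.884989), (dx/dtau, dy/dtau) = (-0.756164, 1.833163); Gamma_xxx = 0.000000, Gamma_xxy = 1.157738, Gamma_xyy = -0.009610, Gamma_yxx = 0.000000, Gamma_yxy = 0.327407, Gamma_yyy = -0.002718; k3 = (-0.756164, 1.833163, 3.241944, 0.916818)
  k4: at (x, y) = (0.416228, 0.930721), (dx/dtau, dy/dtau) = (-0.675513, 1.856171); Gamma_xxx = 0.000000, Gamma_xxy = 1.176602, Gamma_xyy = -0.062112, Gamma_yxx = 0.000000, Gamma_yxy = 0.282743, Gamma_yyy = -0.014926; k4 = (-0.675513, 1.856171, 3.164607, 0.760469)
  Y <- Y + (h/6)(k1 + 2k2 + 2k3 + k4): x = 0.4162, y = 0.9308, dx/dtau = -0.6755, dy/dtau = 1.8561
step 3:
  k1: at (x, y) = (0.416232, 0.930787), (dx/dtau, dy/dtau) = (-0.675549, 1.856074); Gamma_xxx = 0.000000, Gamma_xxy = 1.176604, Gamma_xyy = -0.062145, Gamma_yxx = 0.000000, Gamma_yxy = 0.282719, Gamma_yyy = -0.014932; k1 = (-0.675549, 1.856074, 3.164702, 0.760428)
  k2: at (x, y) = (0.399343, 0.977189), (dx/dtau, dy/dtau) = (-0.596431, 1.875085); Gamma_xxx = 0.000000, Gamma_xxy = 1.188212, Gamma_xyy = -0.108525, Gamma_yxx = 0.000000, Gamma_yxy = 0.238373, Gamma_yyy = -0.021772; k2 = (-0.596431, 1.875085, 3.039262, 0.609720)
  k3: at (x, y) = (0.401321, 0.977664), (dx/dtau, dy/dtau) = (-0.599567, 1.871317); Gamma_xxx = 0.000000, Gamma_xxy = 1.187078, Gamma_xyy = -0.106255, Gamma_yxx = 0.000000, Gamma_yxy = 0.240970, Gamma_yyy = -0.021569; k3 = (-0.599567, 1.871317, 3.035843, 0.616258)
  k4: at (x, y) = (0.386254, 1.024353), (dx/dtau, dy/dtau) = (-0.523757, 1.886887); Gamma_xxx = 0.000000, Gamma_xxy = 1.192217, Gamma_xyy = -0.146558, Gamma_yxx = 0.000000, Gamma_yxy = 0.198105, Gamma_yyy = -0.024353; k4 = (-0.523757, 1.886887, 2.878259, 0.478267)
  Y <- Y + (h/6)(k1 + 2k2 + 2k3 + k4): x = 0.3863, y = 1.0244, dx/dtau = -0.5239, dy/dtau = 1.8868
step 4:
  k1: at (x, y) = (0.386305, 1.024418), (dx/dtau, dy/dtau) = (-0.523939, 1.886829); Gamma_xxx = 0.000000, Gamma_xxy = 1.192186, Gamma_xyy = -0.146524, Gamma_yxx = 0.000000, Gamma_yxy = 0.198149, Gamma_yyy = -0.024353; k1 = (-0.523939, 1.886829, 2.878794, 0.478473)
  k2: at (x, y) = (0.373206, 1.071589), (dx/dtau, dy/dtau) = (-0.451969, 1.898791); Gamma_xxx = 0.000000, Gamma_xxy = 1.191339, Gamma_xyy = -0.180758, Gamma_yxx = 0.000000, Gamma_yxy = 0.157807, Gamma_yyy = -0.023943; k2 = (-0.451969, 1.898791, 2.696506, 0.357183)
  k3: at (x, y) = (0.375005, 1.071888), (dx/dtau, dy/dtau) = (-0.456526, 1.895759); Gamma_xxx = 0.000000, Gamma_xxy = 1.190606, Gamma_xyy = -0.178764, Gamma_yxx = 0.000000, Gamma_yxy = 0.160277, Gamma_yyy = -0.024065; k3 = (-0.456526, 1.895759, 2.703311, 0.363913)
  k4: at (x, y) = (0.363478, 1.119206), (dx/dtau, dy/dtau) = (-0.388773, 1.905025); Gamma_xxx = 0.000000, Gamma_xxy = 1.184954, Gamma_xyy = -0.207646, Gamma_yxx = 0.000000, Gamma_yxy = 0.122745, Gamma_yyy = -0.021509; k4 = (-0.388773, 1.905025, 2.508780, 0.259876)
  Y <- Y + (h/6)(k1 + 2k2 + 2k3 + k4): x = 0.3636, y = 1.1193, dx/dtau = -0.3890, dy/dtau = 1.9050


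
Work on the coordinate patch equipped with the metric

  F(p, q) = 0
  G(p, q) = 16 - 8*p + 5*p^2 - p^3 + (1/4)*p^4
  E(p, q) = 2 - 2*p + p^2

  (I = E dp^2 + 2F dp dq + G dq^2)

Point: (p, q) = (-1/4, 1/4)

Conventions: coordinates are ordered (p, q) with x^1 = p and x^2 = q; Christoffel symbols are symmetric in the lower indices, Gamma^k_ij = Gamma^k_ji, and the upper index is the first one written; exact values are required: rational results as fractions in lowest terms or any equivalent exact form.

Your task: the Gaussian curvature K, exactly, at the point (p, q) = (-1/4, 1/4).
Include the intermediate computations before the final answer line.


E = 41/16, F = 0, G = 18769/1024, EG - F^2 = 769529/16384 at the point
E_p = -5/2, E_q = 0, F_p = 0, F_q = 0, G_p = -685/64, G_q = 0
E_qq = 0, F_pq = 0, G_pp = 187/16
Evaluate Brioschi's two determinant matrices M1, M2 and divide by (EG - F^2)^2.
M1 = [[-E_qq/2 + F_pq - G_pp/2, E_p/2, F_p - E_q/2], [F_q - G_p/2, E, F], [G_q/2, F, G]] = [[-187/32, -5/4, 0], [685/128, 41/16, 0], [0, 0, 18769/1024]]; det M1 = -39809049/262144
M2 = [[0, E_q/2, G_p/2], [E_q/2, E, F], [G_p/2, F, G]] = [[0, 0, -685/128], [0, 41/16, 0], [-685/128, 0, 18769/1024]]; det M2 = -19238225/262144
det M1 - det M2 = -2571353/32768; K = -2571353/32768 / (769529/16384)^2 = -8192/230297

Answer: K = -8192/230297


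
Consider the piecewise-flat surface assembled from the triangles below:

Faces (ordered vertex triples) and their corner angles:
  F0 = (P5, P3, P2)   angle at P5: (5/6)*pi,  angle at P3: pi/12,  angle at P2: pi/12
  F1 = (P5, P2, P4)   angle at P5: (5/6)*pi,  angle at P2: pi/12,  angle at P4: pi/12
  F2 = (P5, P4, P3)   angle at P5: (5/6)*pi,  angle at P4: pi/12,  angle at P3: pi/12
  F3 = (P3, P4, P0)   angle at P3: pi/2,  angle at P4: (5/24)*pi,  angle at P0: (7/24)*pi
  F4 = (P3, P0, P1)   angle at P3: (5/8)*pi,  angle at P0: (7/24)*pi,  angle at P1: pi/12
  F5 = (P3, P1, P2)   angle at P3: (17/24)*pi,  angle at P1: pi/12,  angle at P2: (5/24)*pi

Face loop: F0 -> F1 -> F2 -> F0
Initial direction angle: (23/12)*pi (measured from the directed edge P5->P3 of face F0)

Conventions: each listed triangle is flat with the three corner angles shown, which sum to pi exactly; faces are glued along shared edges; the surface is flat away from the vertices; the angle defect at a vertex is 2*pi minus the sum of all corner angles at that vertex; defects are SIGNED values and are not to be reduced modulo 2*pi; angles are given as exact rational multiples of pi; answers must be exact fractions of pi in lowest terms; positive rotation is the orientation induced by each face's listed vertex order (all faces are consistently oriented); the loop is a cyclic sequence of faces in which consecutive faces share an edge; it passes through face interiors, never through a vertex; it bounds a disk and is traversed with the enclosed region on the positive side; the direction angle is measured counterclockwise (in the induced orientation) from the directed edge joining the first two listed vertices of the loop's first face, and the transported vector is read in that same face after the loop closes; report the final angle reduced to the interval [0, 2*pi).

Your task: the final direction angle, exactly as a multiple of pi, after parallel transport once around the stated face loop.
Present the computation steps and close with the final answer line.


enclosed vertex P5: corner angles sum to (5/2)*pi, defect = 2*pi - (5/2)*pi = -pi/2
the rotation equals the total enclosed defect, so the final angle is initial + defects (mod 2*pi)
final angle = (23/12)*pi - pi/2 = (17/12)*pi (mod 2*pi)

Answer: final direction angle = (17/12)*pi
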